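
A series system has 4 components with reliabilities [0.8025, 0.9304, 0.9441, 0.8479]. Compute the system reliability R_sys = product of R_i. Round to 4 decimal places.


Components: [0.8025, 0.9304, 0.9441, 0.8479]
After component 1 (R=0.8025): product = 0.8025
After component 2 (R=0.9304): product = 0.7466
After component 3 (R=0.9441): product = 0.7049
After component 4 (R=0.8479): product = 0.5977
R_sys = 0.5977

0.5977


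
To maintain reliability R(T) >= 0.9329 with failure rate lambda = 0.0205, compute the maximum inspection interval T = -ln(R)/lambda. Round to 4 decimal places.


R_target = 0.9329
lambda = 0.0205
-ln(0.9329) = 0.0695
T = 0.0695 / 0.0205
T = 3.3882

3.3882


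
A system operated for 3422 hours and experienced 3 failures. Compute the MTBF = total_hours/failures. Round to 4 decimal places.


total_hours = 3422
failures = 3
MTBF = 3422 / 3
MTBF = 1140.6667

1140.6667


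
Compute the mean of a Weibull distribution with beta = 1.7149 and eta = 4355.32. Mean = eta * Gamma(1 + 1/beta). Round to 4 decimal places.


beta = 1.7149, eta = 4355.32
1/beta = 0.5831
1 + 1/beta = 1.5831
Gamma(1.5831) = 0.8917
Mean = 4355.32 * 0.8917
Mean = 3883.7532

3883.7532


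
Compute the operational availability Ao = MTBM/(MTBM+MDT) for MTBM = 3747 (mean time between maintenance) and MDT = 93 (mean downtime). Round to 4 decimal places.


MTBM = 3747
MDT = 93
MTBM + MDT = 3840
Ao = 3747 / 3840
Ao = 0.9758

0.9758


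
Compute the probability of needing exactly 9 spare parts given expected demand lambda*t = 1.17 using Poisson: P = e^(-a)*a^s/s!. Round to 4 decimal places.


a = 1.17, s = 9
e^(-a) = e^(-1.17) = 0.3104
a^s = 1.17^9 = 4.1084
s! = 362880
P = 0.3104 * 4.1084 / 362880
P = 0.0

0.0


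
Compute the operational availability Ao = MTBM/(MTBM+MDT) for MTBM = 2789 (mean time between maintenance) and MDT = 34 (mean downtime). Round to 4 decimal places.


MTBM = 2789
MDT = 34
MTBM + MDT = 2823
Ao = 2789 / 2823
Ao = 0.988

0.988


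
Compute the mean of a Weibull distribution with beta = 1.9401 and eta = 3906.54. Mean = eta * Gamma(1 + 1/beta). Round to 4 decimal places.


beta = 1.9401, eta = 3906.54
1/beta = 0.5154
1 + 1/beta = 1.5154
Gamma(1.5154) = 0.8868
Mean = 3906.54 * 0.8868
Mean = 3464.4158

3464.4158


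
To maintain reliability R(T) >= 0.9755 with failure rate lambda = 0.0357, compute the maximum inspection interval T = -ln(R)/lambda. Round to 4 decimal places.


R_target = 0.9755
lambda = 0.0357
-ln(0.9755) = 0.0248
T = 0.0248 / 0.0357
T = 0.6948

0.6948


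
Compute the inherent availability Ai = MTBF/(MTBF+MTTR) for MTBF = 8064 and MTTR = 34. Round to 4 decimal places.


MTBF = 8064
MTTR = 34
MTBF + MTTR = 8098
Ai = 8064 / 8098
Ai = 0.9958

0.9958


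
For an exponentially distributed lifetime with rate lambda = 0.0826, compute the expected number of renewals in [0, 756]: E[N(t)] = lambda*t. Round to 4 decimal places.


lambda = 0.0826
t = 756
E[N(t)] = lambda * t
E[N(t)] = 0.0826 * 756
E[N(t)] = 62.4456

62.4456


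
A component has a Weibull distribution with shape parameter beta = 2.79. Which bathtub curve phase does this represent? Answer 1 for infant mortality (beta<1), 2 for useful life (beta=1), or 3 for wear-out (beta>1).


beta = 2.79
Compare beta to 1:
beta < 1 => infant mortality (phase 1)
beta = 1 => useful life (phase 2)
beta > 1 => wear-out (phase 3)
Since beta = 2.79, this is wear-out (increasing failure rate)
Phase = 3

3


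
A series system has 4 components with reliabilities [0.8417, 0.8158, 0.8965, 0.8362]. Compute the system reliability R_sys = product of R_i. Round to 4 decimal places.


Components: [0.8417, 0.8158, 0.8965, 0.8362]
After component 1 (R=0.8417): product = 0.8417
After component 2 (R=0.8158): product = 0.6867
After component 3 (R=0.8965): product = 0.6156
After component 4 (R=0.8362): product = 0.5148
R_sys = 0.5148

0.5148


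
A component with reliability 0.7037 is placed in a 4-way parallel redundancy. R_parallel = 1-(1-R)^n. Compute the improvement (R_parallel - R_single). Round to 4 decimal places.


R_single = 0.7037, n = 4
1 - R_single = 0.2963
(1 - R_single)^n = 0.2963^4 = 0.0077
R_parallel = 1 - 0.0077 = 0.9923
Improvement = 0.9923 - 0.7037
Improvement = 0.2886

0.2886


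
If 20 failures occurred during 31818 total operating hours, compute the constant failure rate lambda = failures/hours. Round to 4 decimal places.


failures = 20
total_hours = 31818
lambda = 20 / 31818
lambda = 0.0006

0.0006


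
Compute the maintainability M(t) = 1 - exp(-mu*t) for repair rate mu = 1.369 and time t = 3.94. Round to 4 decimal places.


mu = 1.369, t = 3.94
mu * t = 1.369 * 3.94 = 5.3939
exp(-5.3939) = 0.0045
M(t) = 1 - 0.0045
M(t) = 0.9955

0.9955


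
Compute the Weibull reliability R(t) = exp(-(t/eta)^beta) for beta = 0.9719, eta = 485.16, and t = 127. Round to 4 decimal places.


beta = 0.9719, eta = 485.16, t = 127
t/eta = 127 / 485.16 = 0.2618
(t/eta)^beta = 0.2618^0.9719 = 0.2718
R(t) = exp(-0.2718)
R(t) = 0.762

0.762


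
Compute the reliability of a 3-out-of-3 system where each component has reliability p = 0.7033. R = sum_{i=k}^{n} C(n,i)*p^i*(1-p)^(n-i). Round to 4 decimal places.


k = 3, n = 3, p = 0.7033
i=3: C(3,3)=1 * 0.7033^3 * 0.2967^0 = 0.3479
R = sum of terms = 0.3479

0.3479


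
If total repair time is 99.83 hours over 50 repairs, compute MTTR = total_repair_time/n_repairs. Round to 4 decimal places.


total_repair_time = 99.83
n_repairs = 50
MTTR = 99.83 / 50
MTTR = 1.9966

1.9966


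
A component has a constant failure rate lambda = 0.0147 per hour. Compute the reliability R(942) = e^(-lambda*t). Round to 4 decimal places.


lambda = 0.0147
t = 942
lambda * t = 13.8474
R(t) = e^(-13.8474)
R(t) = 0.0

0.0


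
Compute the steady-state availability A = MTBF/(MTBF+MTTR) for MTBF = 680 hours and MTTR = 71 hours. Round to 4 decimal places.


MTBF = 680
MTTR = 71
MTBF + MTTR = 751
A = 680 / 751
A = 0.9055

0.9055


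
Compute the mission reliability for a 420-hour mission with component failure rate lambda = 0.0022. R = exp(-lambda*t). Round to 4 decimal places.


lambda = 0.0022
mission_time = 420
lambda * t = 0.0022 * 420 = 0.924
R = exp(-0.924)
R = 0.3969

0.3969


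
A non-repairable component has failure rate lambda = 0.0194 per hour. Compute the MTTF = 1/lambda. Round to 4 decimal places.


lambda = 0.0194
MTTF = 1 / 0.0194
MTTF = 51.5464

51.5464


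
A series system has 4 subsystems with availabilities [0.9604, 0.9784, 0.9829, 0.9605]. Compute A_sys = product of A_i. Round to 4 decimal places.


Subsystems: [0.9604, 0.9784, 0.9829, 0.9605]
After subsystem 1 (A=0.9604): product = 0.9604
After subsystem 2 (A=0.9784): product = 0.9397
After subsystem 3 (A=0.9829): product = 0.9236
After subsystem 4 (A=0.9605): product = 0.8871
A_sys = 0.8871

0.8871


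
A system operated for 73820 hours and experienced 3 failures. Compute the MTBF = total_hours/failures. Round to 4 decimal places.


total_hours = 73820
failures = 3
MTBF = 73820 / 3
MTBF = 24606.6667

24606.6667


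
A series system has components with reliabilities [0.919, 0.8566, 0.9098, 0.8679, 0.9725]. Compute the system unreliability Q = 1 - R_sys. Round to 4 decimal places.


Components: [0.919, 0.8566, 0.9098, 0.8679, 0.9725]
After component 1: product = 0.919
After component 2: product = 0.7872
After component 3: product = 0.7162
After component 4: product = 0.6216
After component 5: product = 0.6045
R_sys = 0.6045
Q = 1 - 0.6045 = 0.3955

0.3955


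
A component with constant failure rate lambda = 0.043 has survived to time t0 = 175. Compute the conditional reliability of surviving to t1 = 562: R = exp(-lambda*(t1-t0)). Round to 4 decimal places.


lambda = 0.043
t0 = 175, t1 = 562
t1 - t0 = 387
lambda * (t1-t0) = 0.043 * 387 = 16.641
R = exp(-16.641)
R = 0.0

0.0


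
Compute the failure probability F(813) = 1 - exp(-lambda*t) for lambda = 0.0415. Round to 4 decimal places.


lambda = 0.0415, t = 813
lambda * t = 33.7395
exp(-33.7395) = 0.0
F(t) = 1 - 0.0
F(t) = 1.0

1.0


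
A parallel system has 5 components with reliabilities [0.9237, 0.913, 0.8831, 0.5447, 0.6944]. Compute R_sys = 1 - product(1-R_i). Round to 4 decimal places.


Components: [0.9237, 0.913, 0.8831, 0.5447, 0.6944]
(1 - 0.9237) = 0.0763, running product = 0.0763
(1 - 0.913) = 0.087, running product = 0.0066
(1 - 0.8831) = 0.1169, running product = 0.0008
(1 - 0.5447) = 0.4553, running product = 0.0004
(1 - 0.6944) = 0.3056, running product = 0.0001
Product of (1-R_i) = 0.0001
R_sys = 1 - 0.0001 = 0.9999

0.9999


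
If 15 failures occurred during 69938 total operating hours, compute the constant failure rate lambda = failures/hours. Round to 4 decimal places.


failures = 15
total_hours = 69938
lambda = 15 / 69938
lambda = 0.0002

0.0002


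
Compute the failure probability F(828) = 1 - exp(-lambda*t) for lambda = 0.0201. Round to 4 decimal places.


lambda = 0.0201, t = 828
lambda * t = 16.6428
exp(-16.6428) = 0.0
F(t) = 1 - 0.0
F(t) = 1.0

1.0


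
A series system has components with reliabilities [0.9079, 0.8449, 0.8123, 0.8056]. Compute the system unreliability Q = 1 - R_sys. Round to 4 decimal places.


Components: [0.9079, 0.8449, 0.8123, 0.8056]
After component 1: product = 0.9079
After component 2: product = 0.7671
After component 3: product = 0.6231
After component 4: product = 0.502
R_sys = 0.502
Q = 1 - 0.502 = 0.498

0.498


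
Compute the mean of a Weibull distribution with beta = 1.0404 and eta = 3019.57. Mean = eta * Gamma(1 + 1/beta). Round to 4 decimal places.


beta = 1.0404, eta = 3019.57
1/beta = 0.9612
1 + 1/beta = 1.9612
Gamma(1.9612) = 0.9842
Mean = 3019.57 * 0.9842
Mean = 2971.8583

2971.8583


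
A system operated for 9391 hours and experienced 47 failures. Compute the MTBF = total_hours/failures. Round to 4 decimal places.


total_hours = 9391
failures = 47
MTBF = 9391 / 47
MTBF = 199.8085

199.8085


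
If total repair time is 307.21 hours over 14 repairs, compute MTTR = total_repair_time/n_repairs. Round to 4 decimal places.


total_repair_time = 307.21
n_repairs = 14
MTTR = 307.21 / 14
MTTR = 21.9436

21.9436


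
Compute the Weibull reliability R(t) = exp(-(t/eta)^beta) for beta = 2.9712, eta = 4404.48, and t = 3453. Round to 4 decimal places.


beta = 2.9712, eta = 4404.48, t = 3453
t/eta = 3453 / 4404.48 = 0.784
(t/eta)^beta = 0.784^2.9712 = 0.4852
R(t) = exp(-0.4852)
R(t) = 0.6156

0.6156


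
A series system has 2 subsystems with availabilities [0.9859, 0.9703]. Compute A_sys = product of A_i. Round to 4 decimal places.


Subsystems: [0.9859, 0.9703]
After subsystem 1 (A=0.9859): product = 0.9859
After subsystem 2 (A=0.9703): product = 0.9566
A_sys = 0.9566

0.9566


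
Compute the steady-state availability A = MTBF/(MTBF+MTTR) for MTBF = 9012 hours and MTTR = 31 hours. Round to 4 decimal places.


MTBF = 9012
MTTR = 31
MTBF + MTTR = 9043
A = 9012 / 9043
A = 0.9966

0.9966


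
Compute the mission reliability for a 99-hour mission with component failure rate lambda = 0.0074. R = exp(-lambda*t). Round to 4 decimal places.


lambda = 0.0074
mission_time = 99
lambda * t = 0.0074 * 99 = 0.7326
R = exp(-0.7326)
R = 0.4807

0.4807


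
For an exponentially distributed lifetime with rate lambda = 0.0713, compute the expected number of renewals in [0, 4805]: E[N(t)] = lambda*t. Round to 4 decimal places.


lambda = 0.0713
t = 4805
E[N(t)] = lambda * t
E[N(t)] = 0.0713 * 4805
E[N(t)] = 342.5965

342.5965


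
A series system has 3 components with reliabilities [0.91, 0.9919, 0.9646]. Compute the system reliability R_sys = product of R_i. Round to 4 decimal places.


Components: [0.91, 0.9919, 0.9646]
After component 1 (R=0.91): product = 0.91
After component 2 (R=0.9919): product = 0.9026
After component 3 (R=0.9646): product = 0.8707
R_sys = 0.8707

0.8707


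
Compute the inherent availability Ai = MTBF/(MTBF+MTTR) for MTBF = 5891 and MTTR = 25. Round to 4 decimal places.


MTBF = 5891
MTTR = 25
MTBF + MTTR = 5916
Ai = 5891 / 5916
Ai = 0.9958

0.9958


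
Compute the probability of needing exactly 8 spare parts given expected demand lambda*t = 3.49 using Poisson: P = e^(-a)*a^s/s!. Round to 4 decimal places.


a = 3.49, s = 8
e^(-a) = e^(-3.49) = 0.0305
a^s = 3.49^8 = 22009.1574
s! = 40320
P = 0.0305 * 22009.1574 / 40320
P = 0.0166

0.0166


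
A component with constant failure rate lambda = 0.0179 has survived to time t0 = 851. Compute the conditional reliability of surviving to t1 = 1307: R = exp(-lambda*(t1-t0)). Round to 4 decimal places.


lambda = 0.0179
t0 = 851, t1 = 1307
t1 - t0 = 456
lambda * (t1-t0) = 0.0179 * 456 = 8.1624
R = exp(-8.1624)
R = 0.0003

0.0003


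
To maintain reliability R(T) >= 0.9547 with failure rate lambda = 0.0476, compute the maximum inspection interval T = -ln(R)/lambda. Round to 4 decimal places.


R_target = 0.9547
lambda = 0.0476
-ln(0.9547) = 0.0464
T = 0.0464 / 0.0476
T = 0.9739

0.9739


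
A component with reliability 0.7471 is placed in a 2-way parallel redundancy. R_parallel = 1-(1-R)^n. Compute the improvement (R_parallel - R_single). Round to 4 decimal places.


R_single = 0.7471, n = 2
1 - R_single = 0.2529
(1 - R_single)^n = 0.2529^2 = 0.064
R_parallel = 1 - 0.064 = 0.936
Improvement = 0.936 - 0.7471
Improvement = 0.1889

0.1889


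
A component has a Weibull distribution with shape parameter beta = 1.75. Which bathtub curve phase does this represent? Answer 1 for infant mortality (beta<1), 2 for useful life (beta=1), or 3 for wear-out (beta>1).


beta = 1.75
Compare beta to 1:
beta < 1 => infant mortality (phase 1)
beta = 1 => useful life (phase 2)
beta > 1 => wear-out (phase 3)
Since beta = 1.75, this is wear-out (increasing failure rate)
Phase = 3

3


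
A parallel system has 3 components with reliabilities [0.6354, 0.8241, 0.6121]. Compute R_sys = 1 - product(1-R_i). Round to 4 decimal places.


Components: [0.6354, 0.8241, 0.6121]
(1 - 0.6354) = 0.3646, running product = 0.3646
(1 - 0.8241) = 0.1759, running product = 0.0641
(1 - 0.6121) = 0.3879, running product = 0.0249
Product of (1-R_i) = 0.0249
R_sys = 1 - 0.0249 = 0.9751

0.9751


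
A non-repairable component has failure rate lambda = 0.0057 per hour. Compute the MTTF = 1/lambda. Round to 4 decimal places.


lambda = 0.0057
MTTF = 1 / 0.0057
MTTF = 175.4386

175.4386


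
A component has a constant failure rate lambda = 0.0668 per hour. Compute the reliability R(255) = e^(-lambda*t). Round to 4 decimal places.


lambda = 0.0668
t = 255
lambda * t = 17.034
R(t) = e^(-17.034)
R(t) = 0.0

0.0


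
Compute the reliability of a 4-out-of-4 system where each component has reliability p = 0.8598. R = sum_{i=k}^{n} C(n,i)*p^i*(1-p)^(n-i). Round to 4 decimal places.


k = 4, n = 4, p = 0.8598
i=4: C(4,4)=1 * 0.8598^4 * 0.1402^0 = 0.5465
R = sum of terms = 0.5465

0.5465


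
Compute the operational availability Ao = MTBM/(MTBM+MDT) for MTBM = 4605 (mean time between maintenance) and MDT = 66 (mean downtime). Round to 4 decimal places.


MTBM = 4605
MDT = 66
MTBM + MDT = 4671
Ao = 4605 / 4671
Ao = 0.9859

0.9859


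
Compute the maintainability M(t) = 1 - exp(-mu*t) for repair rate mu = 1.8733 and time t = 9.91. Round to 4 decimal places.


mu = 1.8733, t = 9.91
mu * t = 1.8733 * 9.91 = 18.5644
exp(-18.5644) = 0.0
M(t) = 1 - 0.0
M(t) = 1.0

1.0


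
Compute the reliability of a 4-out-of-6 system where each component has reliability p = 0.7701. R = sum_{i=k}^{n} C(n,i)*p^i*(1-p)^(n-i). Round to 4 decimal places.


k = 4, n = 6, p = 0.7701
i=4: C(6,4)=15 * 0.7701^4 * 0.2299^2 = 0.2788
i=5: C(6,5)=6 * 0.7701^5 * 0.2299^1 = 0.3736
i=6: C(6,6)=1 * 0.7701^6 * 0.2299^0 = 0.2086
R = sum of terms = 0.861

0.861


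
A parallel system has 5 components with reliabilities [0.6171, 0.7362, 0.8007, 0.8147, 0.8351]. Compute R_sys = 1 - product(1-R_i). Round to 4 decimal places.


Components: [0.6171, 0.7362, 0.8007, 0.8147, 0.8351]
(1 - 0.6171) = 0.3829, running product = 0.3829
(1 - 0.7362) = 0.2638, running product = 0.101
(1 - 0.8007) = 0.1993, running product = 0.0201
(1 - 0.8147) = 0.1853, running product = 0.0037
(1 - 0.8351) = 0.1649, running product = 0.0006
Product of (1-R_i) = 0.0006
R_sys = 1 - 0.0006 = 0.9994

0.9994


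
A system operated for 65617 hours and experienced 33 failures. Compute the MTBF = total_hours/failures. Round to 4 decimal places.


total_hours = 65617
failures = 33
MTBF = 65617 / 33
MTBF = 1988.3939

1988.3939


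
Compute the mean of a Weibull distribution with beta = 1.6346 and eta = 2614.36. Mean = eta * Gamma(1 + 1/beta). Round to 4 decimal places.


beta = 1.6346, eta = 2614.36
1/beta = 0.6118
1 + 1/beta = 1.6118
Gamma(1.6118) = 0.8949
Mean = 2614.36 * 0.8949
Mean = 2339.5778

2339.5778


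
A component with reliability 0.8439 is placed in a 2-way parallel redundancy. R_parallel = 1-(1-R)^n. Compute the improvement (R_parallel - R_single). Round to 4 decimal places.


R_single = 0.8439, n = 2
1 - R_single = 0.1561
(1 - R_single)^n = 0.1561^2 = 0.0244
R_parallel = 1 - 0.0244 = 0.9756
Improvement = 0.9756 - 0.8439
Improvement = 0.1317

0.1317


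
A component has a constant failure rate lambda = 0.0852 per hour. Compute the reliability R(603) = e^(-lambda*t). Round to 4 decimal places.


lambda = 0.0852
t = 603
lambda * t = 51.3756
R(t) = e^(-51.3756)
R(t) = 0.0

0.0


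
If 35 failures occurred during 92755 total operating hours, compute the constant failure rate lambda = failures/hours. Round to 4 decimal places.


failures = 35
total_hours = 92755
lambda = 35 / 92755
lambda = 0.0004

0.0004


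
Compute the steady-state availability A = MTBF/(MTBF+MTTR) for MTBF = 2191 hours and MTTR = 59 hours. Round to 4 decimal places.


MTBF = 2191
MTTR = 59
MTBF + MTTR = 2250
A = 2191 / 2250
A = 0.9738

0.9738


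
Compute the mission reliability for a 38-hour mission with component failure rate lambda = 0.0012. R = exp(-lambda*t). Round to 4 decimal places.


lambda = 0.0012
mission_time = 38
lambda * t = 0.0012 * 38 = 0.0456
R = exp(-0.0456)
R = 0.9554

0.9554


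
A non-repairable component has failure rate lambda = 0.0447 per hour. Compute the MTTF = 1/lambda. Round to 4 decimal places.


lambda = 0.0447
MTTF = 1 / 0.0447
MTTF = 22.3714

22.3714


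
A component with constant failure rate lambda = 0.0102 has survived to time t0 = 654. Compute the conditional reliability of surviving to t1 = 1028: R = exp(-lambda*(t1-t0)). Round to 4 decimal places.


lambda = 0.0102
t0 = 654, t1 = 1028
t1 - t0 = 374
lambda * (t1-t0) = 0.0102 * 374 = 3.8148
R = exp(-3.8148)
R = 0.022

0.022


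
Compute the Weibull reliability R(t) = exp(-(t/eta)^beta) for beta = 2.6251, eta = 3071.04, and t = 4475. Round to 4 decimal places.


beta = 2.6251, eta = 3071.04, t = 4475
t/eta = 4475 / 3071.04 = 1.4572
(t/eta)^beta = 1.4572^2.6251 = 2.6867
R(t) = exp(-2.6867)
R(t) = 0.0681

0.0681


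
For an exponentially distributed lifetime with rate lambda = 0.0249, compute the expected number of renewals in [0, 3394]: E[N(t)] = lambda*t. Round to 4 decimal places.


lambda = 0.0249
t = 3394
E[N(t)] = lambda * t
E[N(t)] = 0.0249 * 3394
E[N(t)] = 84.5106

84.5106


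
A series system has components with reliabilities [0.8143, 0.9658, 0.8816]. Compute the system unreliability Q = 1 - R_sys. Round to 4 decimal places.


Components: [0.8143, 0.9658, 0.8816]
After component 1: product = 0.8143
After component 2: product = 0.7865
After component 3: product = 0.6933
R_sys = 0.6933
Q = 1 - 0.6933 = 0.3067

0.3067


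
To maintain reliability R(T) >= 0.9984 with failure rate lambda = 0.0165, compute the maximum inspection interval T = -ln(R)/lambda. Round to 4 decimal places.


R_target = 0.9984
lambda = 0.0165
-ln(0.9984) = 0.0016
T = 0.0016 / 0.0165
T = 0.097

0.097


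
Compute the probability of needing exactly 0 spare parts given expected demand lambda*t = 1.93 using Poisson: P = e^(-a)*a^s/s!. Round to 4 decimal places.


a = 1.93, s = 0
e^(-a) = e^(-1.93) = 0.1451
a^s = 1.93^0 = 1.0
s! = 1
P = 0.1451 * 1.0 / 1
P = 0.1451

0.1451


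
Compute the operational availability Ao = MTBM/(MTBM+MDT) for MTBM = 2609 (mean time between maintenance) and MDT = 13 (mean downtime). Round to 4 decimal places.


MTBM = 2609
MDT = 13
MTBM + MDT = 2622
Ao = 2609 / 2622
Ao = 0.995

0.995


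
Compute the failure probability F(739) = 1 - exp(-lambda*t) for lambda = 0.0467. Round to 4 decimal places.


lambda = 0.0467, t = 739
lambda * t = 34.5113
exp(-34.5113) = 0.0
F(t) = 1 - 0.0
F(t) = 1.0

1.0


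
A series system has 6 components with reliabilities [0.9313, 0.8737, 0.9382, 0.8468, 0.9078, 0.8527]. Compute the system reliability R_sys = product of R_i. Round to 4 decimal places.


Components: [0.9313, 0.8737, 0.9382, 0.8468, 0.9078, 0.8527]
After component 1 (R=0.9313): product = 0.9313
After component 2 (R=0.8737): product = 0.8137
After component 3 (R=0.9382): product = 0.7634
After component 4 (R=0.8468): product = 0.6464
After component 5 (R=0.9078): product = 0.5868
After component 6 (R=0.8527): product = 0.5004
R_sys = 0.5004

0.5004


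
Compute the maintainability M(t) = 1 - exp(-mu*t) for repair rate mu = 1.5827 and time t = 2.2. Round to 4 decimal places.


mu = 1.5827, t = 2.2
mu * t = 1.5827 * 2.2 = 3.4819
exp(-3.4819) = 0.0307
M(t) = 1 - 0.0307
M(t) = 0.9693

0.9693


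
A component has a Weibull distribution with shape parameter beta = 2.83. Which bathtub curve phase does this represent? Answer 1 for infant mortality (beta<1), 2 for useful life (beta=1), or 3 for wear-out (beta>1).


beta = 2.83
Compare beta to 1:
beta < 1 => infant mortality (phase 1)
beta = 1 => useful life (phase 2)
beta > 1 => wear-out (phase 3)
Since beta = 2.83, this is wear-out (increasing failure rate)
Phase = 3

3


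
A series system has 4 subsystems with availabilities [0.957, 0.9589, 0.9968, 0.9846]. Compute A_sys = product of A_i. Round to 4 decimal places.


Subsystems: [0.957, 0.9589, 0.9968, 0.9846]
After subsystem 1 (A=0.957): product = 0.957
After subsystem 2 (A=0.9589): product = 0.9177
After subsystem 3 (A=0.9968): product = 0.9147
After subsystem 4 (A=0.9846): product = 0.9006
A_sys = 0.9006

0.9006


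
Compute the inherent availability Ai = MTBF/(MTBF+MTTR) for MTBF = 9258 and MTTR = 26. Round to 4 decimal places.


MTBF = 9258
MTTR = 26
MTBF + MTTR = 9284
Ai = 9258 / 9284
Ai = 0.9972

0.9972


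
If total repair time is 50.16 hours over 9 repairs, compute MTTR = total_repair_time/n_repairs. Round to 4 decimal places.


total_repair_time = 50.16
n_repairs = 9
MTTR = 50.16 / 9
MTTR = 5.5733

5.5733


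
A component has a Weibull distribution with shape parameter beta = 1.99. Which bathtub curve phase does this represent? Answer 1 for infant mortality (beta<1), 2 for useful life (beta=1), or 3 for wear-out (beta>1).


beta = 1.99
Compare beta to 1:
beta < 1 => infant mortality (phase 1)
beta = 1 => useful life (phase 2)
beta > 1 => wear-out (phase 3)
Since beta = 1.99, this is wear-out (increasing failure rate)
Phase = 3

3


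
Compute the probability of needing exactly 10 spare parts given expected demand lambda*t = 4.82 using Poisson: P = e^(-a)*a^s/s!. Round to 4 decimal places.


a = 4.82, s = 10
e^(-a) = e^(-4.82) = 0.0081
a^s = 4.82^10 = 6768156.345
s! = 3628800
P = 0.0081 * 6768156.345 / 3628800
P = 0.015

0.015


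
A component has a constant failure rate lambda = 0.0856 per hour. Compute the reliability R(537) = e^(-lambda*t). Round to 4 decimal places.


lambda = 0.0856
t = 537
lambda * t = 45.9672
R(t) = e^(-45.9672)
R(t) = 0.0

0.0


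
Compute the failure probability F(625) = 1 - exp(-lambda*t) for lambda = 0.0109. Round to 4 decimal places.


lambda = 0.0109, t = 625
lambda * t = 6.8125
exp(-6.8125) = 0.0011
F(t) = 1 - 0.0011
F(t) = 0.9989

0.9989


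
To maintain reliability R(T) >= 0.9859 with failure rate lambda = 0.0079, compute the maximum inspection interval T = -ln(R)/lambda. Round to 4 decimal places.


R_target = 0.9859
lambda = 0.0079
-ln(0.9859) = 0.0142
T = 0.0142 / 0.0079
T = 1.7975

1.7975


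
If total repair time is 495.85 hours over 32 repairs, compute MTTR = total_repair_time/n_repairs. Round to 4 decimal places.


total_repair_time = 495.85
n_repairs = 32
MTTR = 495.85 / 32
MTTR = 15.4953

15.4953


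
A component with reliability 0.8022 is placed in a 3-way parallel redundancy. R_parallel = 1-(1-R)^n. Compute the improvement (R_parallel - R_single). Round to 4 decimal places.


R_single = 0.8022, n = 3
1 - R_single = 0.1978
(1 - R_single)^n = 0.1978^3 = 0.0077
R_parallel = 1 - 0.0077 = 0.9923
Improvement = 0.9923 - 0.8022
Improvement = 0.1901

0.1901


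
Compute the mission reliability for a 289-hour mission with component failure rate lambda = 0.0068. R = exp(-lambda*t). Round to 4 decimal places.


lambda = 0.0068
mission_time = 289
lambda * t = 0.0068 * 289 = 1.9652
R = exp(-1.9652)
R = 0.1401

0.1401


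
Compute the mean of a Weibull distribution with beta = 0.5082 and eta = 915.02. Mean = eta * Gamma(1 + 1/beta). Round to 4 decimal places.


beta = 0.5082, eta = 915.02
1/beta = 1.9677
1 + 1/beta = 2.9677
Gamma(2.9677) = 1.9417
Mean = 915.02 * 1.9417
Mean = 1776.7136

1776.7136


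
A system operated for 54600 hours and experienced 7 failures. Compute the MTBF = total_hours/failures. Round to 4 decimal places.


total_hours = 54600
failures = 7
MTBF = 54600 / 7
MTBF = 7800.0

7800.0


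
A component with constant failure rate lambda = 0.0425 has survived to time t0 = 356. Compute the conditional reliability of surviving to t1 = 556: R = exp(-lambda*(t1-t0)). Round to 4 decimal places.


lambda = 0.0425
t0 = 356, t1 = 556
t1 - t0 = 200
lambda * (t1-t0) = 0.0425 * 200 = 8.5
R = exp(-8.5)
R = 0.0002

0.0002


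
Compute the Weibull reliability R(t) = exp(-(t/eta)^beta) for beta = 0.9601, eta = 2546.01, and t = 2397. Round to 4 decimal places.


beta = 0.9601, eta = 2546.01, t = 2397
t/eta = 2397 / 2546.01 = 0.9415
(t/eta)^beta = 0.9415^0.9601 = 0.9437
R(t) = exp(-0.9437)
R(t) = 0.3892

0.3892


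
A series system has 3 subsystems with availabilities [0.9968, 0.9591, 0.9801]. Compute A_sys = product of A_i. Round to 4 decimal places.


Subsystems: [0.9968, 0.9591, 0.9801]
After subsystem 1 (A=0.9968): product = 0.9968
After subsystem 2 (A=0.9591): product = 0.956
After subsystem 3 (A=0.9801): product = 0.937
A_sys = 0.937

0.937


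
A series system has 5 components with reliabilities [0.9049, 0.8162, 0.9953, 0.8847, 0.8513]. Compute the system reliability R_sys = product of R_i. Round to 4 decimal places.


Components: [0.9049, 0.8162, 0.9953, 0.8847, 0.8513]
After component 1 (R=0.9049): product = 0.9049
After component 2 (R=0.8162): product = 0.7386
After component 3 (R=0.9953): product = 0.7351
After component 4 (R=0.8847): product = 0.6504
After component 5 (R=0.8513): product = 0.5536
R_sys = 0.5536

0.5536


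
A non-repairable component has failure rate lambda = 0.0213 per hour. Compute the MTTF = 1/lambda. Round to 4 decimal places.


lambda = 0.0213
MTTF = 1 / 0.0213
MTTF = 46.9484

46.9484


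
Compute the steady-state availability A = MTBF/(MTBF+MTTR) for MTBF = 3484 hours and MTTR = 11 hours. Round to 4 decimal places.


MTBF = 3484
MTTR = 11
MTBF + MTTR = 3495
A = 3484 / 3495
A = 0.9969

0.9969


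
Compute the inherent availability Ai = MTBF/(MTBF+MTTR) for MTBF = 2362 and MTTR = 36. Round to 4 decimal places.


MTBF = 2362
MTTR = 36
MTBF + MTTR = 2398
Ai = 2362 / 2398
Ai = 0.985

0.985


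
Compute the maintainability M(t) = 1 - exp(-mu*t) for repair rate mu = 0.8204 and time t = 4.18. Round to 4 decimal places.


mu = 0.8204, t = 4.18
mu * t = 0.8204 * 4.18 = 3.4293
exp(-3.4293) = 0.0324
M(t) = 1 - 0.0324
M(t) = 0.9676

0.9676


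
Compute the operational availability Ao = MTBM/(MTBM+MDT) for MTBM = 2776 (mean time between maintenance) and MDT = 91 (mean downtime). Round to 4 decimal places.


MTBM = 2776
MDT = 91
MTBM + MDT = 2867
Ao = 2776 / 2867
Ao = 0.9683

0.9683


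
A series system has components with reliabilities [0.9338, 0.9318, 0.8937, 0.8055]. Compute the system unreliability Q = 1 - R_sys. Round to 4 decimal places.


Components: [0.9338, 0.9318, 0.8937, 0.8055]
After component 1: product = 0.9338
After component 2: product = 0.8701
After component 3: product = 0.7776
After component 4: product = 0.6264
R_sys = 0.6264
Q = 1 - 0.6264 = 0.3736

0.3736


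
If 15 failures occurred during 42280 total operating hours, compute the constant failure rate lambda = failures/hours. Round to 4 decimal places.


failures = 15
total_hours = 42280
lambda = 15 / 42280
lambda = 0.0004

0.0004


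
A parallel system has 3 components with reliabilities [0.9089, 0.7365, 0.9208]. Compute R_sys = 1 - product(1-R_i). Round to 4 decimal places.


Components: [0.9089, 0.7365, 0.9208]
(1 - 0.9089) = 0.0911, running product = 0.0911
(1 - 0.7365) = 0.2635, running product = 0.024
(1 - 0.9208) = 0.0792, running product = 0.0019
Product of (1-R_i) = 0.0019
R_sys = 1 - 0.0019 = 0.9981

0.9981


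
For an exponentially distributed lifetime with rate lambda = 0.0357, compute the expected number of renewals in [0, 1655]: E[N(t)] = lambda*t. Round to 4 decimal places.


lambda = 0.0357
t = 1655
E[N(t)] = lambda * t
E[N(t)] = 0.0357 * 1655
E[N(t)] = 59.0835

59.0835


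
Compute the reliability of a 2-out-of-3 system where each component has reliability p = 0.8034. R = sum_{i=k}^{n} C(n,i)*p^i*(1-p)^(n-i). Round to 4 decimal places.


k = 2, n = 3, p = 0.8034
i=2: C(3,2)=3 * 0.8034^2 * 0.1966^1 = 0.3807
i=3: C(3,3)=1 * 0.8034^3 * 0.1966^0 = 0.5186
R = sum of terms = 0.8992

0.8992


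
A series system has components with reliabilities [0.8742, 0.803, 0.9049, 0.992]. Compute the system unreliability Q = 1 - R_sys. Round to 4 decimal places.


Components: [0.8742, 0.803, 0.9049, 0.992]
After component 1: product = 0.8742
After component 2: product = 0.702
After component 3: product = 0.6352
After component 4: product = 0.6301
R_sys = 0.6301
Q = 1 - 0.6301 = 0.3699

0.3699


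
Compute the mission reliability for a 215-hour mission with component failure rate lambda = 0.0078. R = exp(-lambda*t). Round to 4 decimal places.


lambda = 0.0078
mission_time = 215
lambda * t = 0.0078 * 215 = 1.677
R = exp(-1.677)
R = 0.1869

0.1869


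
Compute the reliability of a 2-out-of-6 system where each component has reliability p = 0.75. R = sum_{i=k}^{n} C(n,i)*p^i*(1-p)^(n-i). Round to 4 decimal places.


k = 2, n = 6, p = 0.75
i=2: C(6,2)=15 * 0.75^2 * 0.25^4 = 0.033
i=3: C(6,3)=20 * 0.75^3 * 0.25^3 = 0.1318
i=4: C(6,4)=15 * 0.75^4 * 0.25^2 = 0.2966
i=5: C(6,5)=6 * 0.75^5 * 0.25^1 = 0.356
i=6: C(6,6)=1 * 0.75^6 * 0.25^0 = 0.178
R = sum of terms = 0.9954

0.9954


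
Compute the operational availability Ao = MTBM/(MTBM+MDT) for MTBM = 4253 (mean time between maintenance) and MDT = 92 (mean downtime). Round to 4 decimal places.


MTBM = 4253
MDT = 92
MTBM + MDT = 4345
Ao = 4253 / 4345
Ao = 0.9788

0.9788


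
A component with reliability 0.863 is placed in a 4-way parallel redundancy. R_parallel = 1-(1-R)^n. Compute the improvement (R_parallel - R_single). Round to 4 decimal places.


R_single = 0.863, n = 4
1 - R_single = 0.137
(1 - R_single)^n = 0.137^4 = 0.0004
R_parallel = 1 - 0.0004 = 0.9996
Improvement = 0.9996 - 0.863
Improvement = 0.1366

0.1366


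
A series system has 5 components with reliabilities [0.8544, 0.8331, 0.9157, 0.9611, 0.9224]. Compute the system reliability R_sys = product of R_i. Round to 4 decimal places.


Components: [0.8544, 0.8331, 0.9157, 0.9611, 0.9224]
After component 1 (R=0.8544): product = 0.8544
After component 2 (R=0.8331): product = 0.7118
After component 3 (R=0.9157): product = 0.6518
After component 4 (R=0.9611): product = 0.6264
After component 5 (R=0.9224): product = 0.5778
R_sys = 0.5778

0.5778


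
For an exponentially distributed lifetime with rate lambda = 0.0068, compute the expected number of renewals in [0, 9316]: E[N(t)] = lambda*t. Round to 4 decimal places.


lambda = 0.0068
t = 9316
E[N(t)] = lambda * t
E[N(t)] = 0.0068 * 9316
E[N(t)] = 63.3488

63.3488


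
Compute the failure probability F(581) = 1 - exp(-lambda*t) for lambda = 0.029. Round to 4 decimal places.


lambda = 0.029, t = 581
lambda * t = 16.849
exp(-16.849) = 0.0
F(t) = 1 - 0.0
F(t) = 1.0

1.0


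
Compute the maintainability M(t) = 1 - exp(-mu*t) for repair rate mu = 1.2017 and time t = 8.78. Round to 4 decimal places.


mu = 1.2017, t = 8.78
mu * t = 1.2017 * 8.78 = 10.5509
exp(-10.5509) = 0.0
M(t) = 1 - 0.0
M(t) = 1.0

1.0


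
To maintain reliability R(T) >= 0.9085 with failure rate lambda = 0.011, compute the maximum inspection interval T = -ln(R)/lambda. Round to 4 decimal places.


R_target = 0.9085
lambda = 0.011
-ln(0.9085) = 0.096
T = 0.096 / 0.011
T = 8.7237

8.7237


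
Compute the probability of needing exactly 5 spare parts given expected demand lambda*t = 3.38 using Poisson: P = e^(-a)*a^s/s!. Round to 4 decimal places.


a = 3.38, s = 5
e^(-a) = e^(-3.38) = 0.034
a^s = 3.38^5 = 441.1472
s! = 120
P = 0.034 * 441.1472 / 120
P = 0.1252

0.1252


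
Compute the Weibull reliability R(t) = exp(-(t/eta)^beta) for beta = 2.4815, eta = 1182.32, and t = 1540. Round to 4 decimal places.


beta = 2.4815, eta = 1182.32, t = 1540
t/eta = 1540 / 1182.32 = 1.3025
(t/eta)^beta = 1.3025^2.4815 = 1.9268
R(t) = exp(-1.9268)
R(t) = 0.1456

0.1456


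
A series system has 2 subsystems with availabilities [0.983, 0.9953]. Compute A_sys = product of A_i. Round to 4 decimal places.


Subsystems: [0.983, 0.9953]
After subsystem 1 (A=0.983): product = 0.983
After subsystem 2 (A=0.9953): product = 0.9784
A_sys = 0.9784

0.9784


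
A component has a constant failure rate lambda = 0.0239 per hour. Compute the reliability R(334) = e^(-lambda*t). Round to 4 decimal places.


lambda = 0.0239
t = 334
lambda * t = 7.9826
R(t) = e^(-7.9826)
R(t) = 0.0003

0.0003


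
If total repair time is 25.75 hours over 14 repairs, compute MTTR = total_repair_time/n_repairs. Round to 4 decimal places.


total_repair_time = 25.75
n_repairs = 14
MTTR = 25.75 / 14
MTTR = 1.8393

1.8393


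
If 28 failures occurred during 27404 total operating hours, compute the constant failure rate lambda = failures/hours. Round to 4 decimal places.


failures = 28
total_hours = 27404
lambda = 28 / 27404
lambda = 0.001

0.001


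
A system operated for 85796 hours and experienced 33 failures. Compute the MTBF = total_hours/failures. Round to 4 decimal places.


total_hours = 85796
failures = 33
MTBF = 85796 / 33
MTBF = 2599.8788

2599.8788


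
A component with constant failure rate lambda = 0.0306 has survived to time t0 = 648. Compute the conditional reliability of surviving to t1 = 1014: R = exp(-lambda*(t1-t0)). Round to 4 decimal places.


lambda = 0.0306
t0 = 648, t1 = 1014
t1 - t0 = 366
lambda * (t1-t0) = 0.0306 * 366 = 11.1996
R = exp(-11.1996)
R = 0.0

0.0


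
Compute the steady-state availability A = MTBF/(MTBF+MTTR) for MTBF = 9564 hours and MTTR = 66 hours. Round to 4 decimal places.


MTBF = 9564
MTTR = 66
MTBF + MTTR = 9630
A = 9564 / 9630
A = 0.9931

0.9931


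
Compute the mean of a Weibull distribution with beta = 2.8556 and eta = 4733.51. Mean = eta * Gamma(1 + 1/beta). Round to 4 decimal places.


beta = 2.8556, eta = 4733.51
1/beta = 0.3502
1 + 1/beta = 1.3502
Gamma(1.3502) = 0.8911
Mean = 4733.51 * 0.8911
Mean = 4218.1835

4218.1835


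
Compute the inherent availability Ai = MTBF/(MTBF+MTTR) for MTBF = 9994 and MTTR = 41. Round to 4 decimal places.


MTBF = 9994
MTTR = 41
MTBF + MTTR = 10035
Ai = 9994 / 10035
Ai = 0.9959

0.9959


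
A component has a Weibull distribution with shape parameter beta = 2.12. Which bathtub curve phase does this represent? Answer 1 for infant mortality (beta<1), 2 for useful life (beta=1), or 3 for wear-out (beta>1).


beta = 2.12
Compare beta to 1:
beta < 1 => infant mortality (phase 1)
beta = 1 => useful life (phase 2)
beta > 1 => wear-out (phase 3)
Since beta = 2.12, this is wear-out (increasing failure rate)
Phase = 3

3


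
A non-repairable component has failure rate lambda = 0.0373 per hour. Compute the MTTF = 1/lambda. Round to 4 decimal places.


lambda = 0.0373
MTTF = 1 / 0.0373
MTTF = 26.8097

26.8097


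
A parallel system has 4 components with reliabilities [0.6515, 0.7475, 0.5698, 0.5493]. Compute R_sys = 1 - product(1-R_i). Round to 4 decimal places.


Components: [0.6515, 0.7475, 0.5698, 0.5493]
(1 - 0.6515) = 0.3485, running product = 0.3485
(1 - 0.7475) = 0.2525, running product = 0.088
(1 - 0.5698) = 0.4302, running product = 0.0379
(1 - 0.5493) = 0.4507, running product = 0.0171
Product of (1-R_i) = 0.0171
R_sys = 1 - 0.0171 = 0.9829

0.9829


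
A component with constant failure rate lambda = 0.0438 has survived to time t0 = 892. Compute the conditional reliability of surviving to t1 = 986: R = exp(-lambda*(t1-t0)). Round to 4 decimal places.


lambda = 0.0438
t0 = 892, t1 = 986
t1 - t0 = 94
lambda * (t1-t0) = 0.0438 * 94 = 4.1172
R = exp(-4.1172)
R = 0.0163

0.0163


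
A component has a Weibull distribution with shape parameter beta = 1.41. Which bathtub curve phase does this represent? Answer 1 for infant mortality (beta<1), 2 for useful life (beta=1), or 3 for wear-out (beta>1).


beta = 1.41
Compare beta to 1:
beta < 1 => infant mortality (phase 1)
beta = 1 => useful life (phase 2)
beta > 1 => wear-out (phase 3)
Since beta = 1.41, this is wear-out (increasing failure rate)
Phase = 3

3


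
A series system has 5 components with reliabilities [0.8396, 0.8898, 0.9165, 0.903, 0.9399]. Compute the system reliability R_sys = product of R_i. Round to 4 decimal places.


Components: [0.8396, 0.8898, 0.9165, 0.903, 0.9399]
After component 1 (R=0.8396): product = 0.8396
After component 2 (R=0.8898): product = 0.7471
After component 3 (R=0.9165): product = 0.6847
After component 4 (R=0.903): product = 0.6183
After component 5 (R=0.9399): product = 0.5811
R_sys = 0.5811

0.5811


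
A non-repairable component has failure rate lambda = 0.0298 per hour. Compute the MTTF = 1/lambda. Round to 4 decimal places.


lambda = 0.0298
MTTF = 1 / 0.0298
MTTF = 33.557

33.557


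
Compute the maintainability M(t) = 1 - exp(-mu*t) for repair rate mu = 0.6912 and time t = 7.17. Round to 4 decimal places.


mu = 0.6912, t = 7.17
mu * t = 0.6912 * 7.17 = 4.9559
exp(-4.9559) = 0.007
M(t) = 1 - 0.007
M(t) = 0.993

0.993


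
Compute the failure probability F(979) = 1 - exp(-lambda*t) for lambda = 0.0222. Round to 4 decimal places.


lambda = 0.0222, t = 979
lambda * t = 21.7338
exp(-21.7338) = 0.0
F(t) = 1 - 0.0
F(t) = 1.0

1.0


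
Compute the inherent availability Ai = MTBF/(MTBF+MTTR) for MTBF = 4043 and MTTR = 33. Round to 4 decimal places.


MTBF = 4043
MTTR = 33
MTBF + MTTR = 4076
Ai = 4043 / 4076
Ai = 0.9919

0.9919


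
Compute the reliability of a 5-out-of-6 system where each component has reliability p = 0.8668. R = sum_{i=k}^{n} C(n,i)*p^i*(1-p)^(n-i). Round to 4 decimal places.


k = 5, n = 6, p = 0.8668
i=5: C(6,5)=6 * 0.8668^5 * 0.1332^1 = 0.3911
i=6: C(6,6)=1 * 0.8668^6 * 0.1332^0 = 0.4241
R = sum of terms = 0.8152

0.8152


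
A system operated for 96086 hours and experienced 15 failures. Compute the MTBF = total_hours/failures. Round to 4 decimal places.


total_hours = 96086
failures = 15
MTBF = 96086 / 15
MTBF = 6405.7333

6405.7333


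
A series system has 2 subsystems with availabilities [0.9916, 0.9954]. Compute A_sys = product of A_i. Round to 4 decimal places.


Subsystems: [0.9916, 0.9954]
After subsystem 1 (A=0.9916): product = 0.9916
After subsystem 2 (A=0.9954): product = 0.987
A_sys = 0.987

0.987


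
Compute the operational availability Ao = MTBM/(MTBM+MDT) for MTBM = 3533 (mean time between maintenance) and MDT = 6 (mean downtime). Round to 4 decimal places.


MTBM = 3533
MDT = 6
MTBM + MDT = 3539
Ao = 3533 / 3539
Ao = 0.9983

0.9983
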